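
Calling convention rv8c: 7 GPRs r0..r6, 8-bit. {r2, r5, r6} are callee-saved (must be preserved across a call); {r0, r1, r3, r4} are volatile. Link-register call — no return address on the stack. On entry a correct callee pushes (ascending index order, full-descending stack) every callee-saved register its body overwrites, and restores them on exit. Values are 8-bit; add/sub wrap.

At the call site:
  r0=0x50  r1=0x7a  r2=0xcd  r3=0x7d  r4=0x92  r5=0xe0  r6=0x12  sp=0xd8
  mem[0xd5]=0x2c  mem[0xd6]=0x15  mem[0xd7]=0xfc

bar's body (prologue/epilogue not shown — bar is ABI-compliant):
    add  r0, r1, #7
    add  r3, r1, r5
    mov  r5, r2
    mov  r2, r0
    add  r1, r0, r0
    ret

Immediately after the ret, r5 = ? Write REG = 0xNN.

prologue: push r2 → mem[0xd7]=0xcd, sp=0xd7
prologue: push r5 → mem[0xd6]=0xe0, sp=0xd6
body[0] add  r0, r1, #7 → r0=0x81
body[1] add  r3, r1, r5 → r3=0x5a
body[2] mov  r5, r2 → r5=0xcd
body[3] mov  r2, r0 → r2=0x81
body[4] add  r1, r0, r0 → r1=0x02
epilogue: pop r5=0xe0, sp=0xd7
epilogue: pop r2=0xcd, sp=0xd8
r5 is callee-saved → restored

REG = 0xe0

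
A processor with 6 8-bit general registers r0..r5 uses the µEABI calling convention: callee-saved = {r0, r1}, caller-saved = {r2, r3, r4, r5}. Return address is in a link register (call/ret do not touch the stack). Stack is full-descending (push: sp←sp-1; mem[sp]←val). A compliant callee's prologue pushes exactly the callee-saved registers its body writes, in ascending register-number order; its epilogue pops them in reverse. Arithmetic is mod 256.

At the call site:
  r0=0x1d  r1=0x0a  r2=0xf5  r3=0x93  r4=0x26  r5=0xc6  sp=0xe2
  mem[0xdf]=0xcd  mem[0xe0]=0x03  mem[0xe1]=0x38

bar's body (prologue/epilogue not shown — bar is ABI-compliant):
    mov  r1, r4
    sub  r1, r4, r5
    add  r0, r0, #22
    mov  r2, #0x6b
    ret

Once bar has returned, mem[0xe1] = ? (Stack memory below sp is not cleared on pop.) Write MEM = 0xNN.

MEM = 0x1d

prologue: push r0 → mem[0xe1]=0x1d, sp=0xe1
prologue: push r1 → mem[0xe0]=0x0a, sp=0xe0
body[0] mov  r1, r4 → r1=0x26
body[1] sub  r1, r4, r5 → r1=0x60
body[2] add  r0, r0, #22 → r0=0x33
body[3] mov  r2, #0x6b → r2=0x6b
epilogue: pop r1=0x0a, sp=0xe1
epilogue: pop r0=0x1d, sp=0xe2
prologue pushed ['r0', 'r1'] at ['0xe1', '0xe0']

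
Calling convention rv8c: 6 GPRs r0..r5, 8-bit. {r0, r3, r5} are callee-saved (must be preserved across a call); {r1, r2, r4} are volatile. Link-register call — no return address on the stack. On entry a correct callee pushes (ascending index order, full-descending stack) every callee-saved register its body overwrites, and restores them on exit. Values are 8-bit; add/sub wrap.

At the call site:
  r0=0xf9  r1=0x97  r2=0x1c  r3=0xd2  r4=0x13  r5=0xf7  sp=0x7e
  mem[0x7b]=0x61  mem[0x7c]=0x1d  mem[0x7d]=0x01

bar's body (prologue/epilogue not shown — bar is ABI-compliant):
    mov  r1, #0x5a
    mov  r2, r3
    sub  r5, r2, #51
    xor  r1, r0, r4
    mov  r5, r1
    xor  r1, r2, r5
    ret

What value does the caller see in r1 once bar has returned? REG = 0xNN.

REG = 0x38

prologue: push r5 → mem[0x7d]=0xf7, sp=0x7d
body[0] mov  r1, #0x5a → r1=0x5a
body[1] mov  r2, r3 → r2=0xd2
body[2] sub  r5, r2, #51 → r5=0x9f
body[3] xor  r1, r0, r4 → r1=0xea
body[4] mov  r5, r1 → r5=0xea
body[5] xor  r1, r2, r5 → r1=0x38
epilogue: pop r5=0xf7, sp=0x7e
r1 is caller-saved → body value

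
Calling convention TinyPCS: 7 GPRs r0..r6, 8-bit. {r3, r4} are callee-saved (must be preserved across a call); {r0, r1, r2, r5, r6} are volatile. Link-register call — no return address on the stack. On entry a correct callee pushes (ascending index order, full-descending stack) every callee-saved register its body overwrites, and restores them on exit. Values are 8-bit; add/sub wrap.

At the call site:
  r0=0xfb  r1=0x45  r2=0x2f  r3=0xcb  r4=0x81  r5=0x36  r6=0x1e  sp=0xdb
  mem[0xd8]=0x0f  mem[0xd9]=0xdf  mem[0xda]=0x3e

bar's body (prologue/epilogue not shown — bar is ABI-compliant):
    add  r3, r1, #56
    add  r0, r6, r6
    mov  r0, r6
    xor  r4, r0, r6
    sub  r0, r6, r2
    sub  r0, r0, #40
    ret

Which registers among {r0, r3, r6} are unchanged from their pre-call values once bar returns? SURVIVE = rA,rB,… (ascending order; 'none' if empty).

prologue: push r3 -> mem[0xda]=0xcb, sp=0xda
prologue: push r4 -> mem[0xd9]=0x81, sp=0xd9
body[0] add  r3, r1, #56 -> r3=0x7d
body[1] add  r0, r6, r6 -> r0=0x3c
body[2] mov  r0, r6 -> r0=0x1e
body[3] xor  r4, r0, r6 -> r4=0x00
body[4] sub  r0, r6, r2 -> r0=0xef
body[5] sub  r0, r0, #40 -> r0=0xc7
epilogue: pop r4=0x81, sp=0xda
epilogue: pop r3=0xcb, sp=0xdb
r0: caller-saved, written=True
r3: callee-saved, written=True
r6: caller-saved, written=False

SURVIVE = r3,r6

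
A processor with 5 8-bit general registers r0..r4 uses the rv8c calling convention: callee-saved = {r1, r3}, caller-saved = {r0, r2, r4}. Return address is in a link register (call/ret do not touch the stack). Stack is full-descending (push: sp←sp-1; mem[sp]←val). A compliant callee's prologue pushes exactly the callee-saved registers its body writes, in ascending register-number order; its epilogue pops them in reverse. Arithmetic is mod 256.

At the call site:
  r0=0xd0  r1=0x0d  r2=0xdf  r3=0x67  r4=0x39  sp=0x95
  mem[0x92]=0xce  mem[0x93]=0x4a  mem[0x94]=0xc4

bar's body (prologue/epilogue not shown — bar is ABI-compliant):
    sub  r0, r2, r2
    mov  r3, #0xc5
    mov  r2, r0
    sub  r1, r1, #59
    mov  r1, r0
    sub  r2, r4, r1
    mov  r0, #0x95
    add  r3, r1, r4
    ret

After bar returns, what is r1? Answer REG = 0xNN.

prologue: push r1 -> mem[0x94]=0x0d, sp=0x94
prologue: push r3 -> mem[0x93]=0x67, sp=0x93
body[0] sub  r0, r2, r2 -> r0=0x00
body[1] mov  r3, #0xc5 -> r3=0xc5
body[2] mov  r2, r0 -> r2=0x00
body[3] sub  r1, r1, #59 -> r1=0xd2
body[4] mov  r1, r0 -> r1=0x00
body[5] sub  r2, r4, r1 -> r2=0x39
body[6] mov  r0, #0x95 -> r0=0x95
body[7] add  r3, r1, r4 -> r3=0x39
epilogue: pop r3=0x67, sp=0x94
epilogue: pop r1=0x0d, sp=0x95
r1 is callee-saved -> restored

REG = 0x0d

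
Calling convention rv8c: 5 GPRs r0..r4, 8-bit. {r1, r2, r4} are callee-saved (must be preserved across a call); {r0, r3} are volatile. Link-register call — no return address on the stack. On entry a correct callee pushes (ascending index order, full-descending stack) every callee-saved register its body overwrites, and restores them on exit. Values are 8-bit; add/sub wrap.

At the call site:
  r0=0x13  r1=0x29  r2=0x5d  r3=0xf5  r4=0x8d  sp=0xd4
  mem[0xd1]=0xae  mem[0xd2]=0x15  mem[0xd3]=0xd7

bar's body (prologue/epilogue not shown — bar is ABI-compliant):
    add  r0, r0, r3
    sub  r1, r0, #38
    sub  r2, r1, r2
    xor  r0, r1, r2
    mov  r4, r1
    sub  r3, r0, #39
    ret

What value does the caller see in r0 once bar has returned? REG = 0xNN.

REG = 0x67

prologue: push r1 → mem[0xd3]=0x29, sp=0xd3
prologue: push r2 → mem[0xd2]=0x5d, sp=0xd2
prologue: push r4 → mem[0xd1]=0x8d, sp=0xd1
body[0] add  r0, r0, r3 → r0=0x08
body[1] sub  r1, r0, #38 → r1=0xe2
body[2] sub  r2, r1, r2 → r2=0x85
body[3] xor  r0, r1, r2 → r0=0x67
body[4] mov  r4, r1 → r4=0xe2
body[5] sub  r3, r0, #39 → r3=0x40
epilogue: pop r4=0x8d, sp=0xd2
epilogue: pop r2=0x5d, sp=0xd3
epilogue: pop r1=0x29, sp=0xd4
r0 is caller-saved → body value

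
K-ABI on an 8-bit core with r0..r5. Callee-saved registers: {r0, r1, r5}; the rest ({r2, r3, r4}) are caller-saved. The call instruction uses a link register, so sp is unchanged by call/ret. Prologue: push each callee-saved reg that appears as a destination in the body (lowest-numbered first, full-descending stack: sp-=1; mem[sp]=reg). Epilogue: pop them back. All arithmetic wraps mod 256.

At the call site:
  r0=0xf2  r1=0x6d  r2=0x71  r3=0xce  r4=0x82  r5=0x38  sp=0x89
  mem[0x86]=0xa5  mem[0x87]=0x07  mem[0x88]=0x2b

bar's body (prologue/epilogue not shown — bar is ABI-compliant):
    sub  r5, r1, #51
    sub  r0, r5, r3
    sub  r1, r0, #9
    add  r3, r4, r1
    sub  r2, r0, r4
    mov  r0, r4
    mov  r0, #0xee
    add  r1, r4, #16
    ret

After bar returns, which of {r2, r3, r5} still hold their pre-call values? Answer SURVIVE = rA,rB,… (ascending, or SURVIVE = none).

SURVIVE = r5

prologue: push r0 -> mem[0x88]=0xf2, sp=0x88
prologue: push r1 -> mem[0x87]=0x6d, sp=0x87
prologue: push r5 -> mem[0x86]=0x38, sp=0x86
body[0] sub  r5, r1, #51 -> r5=0x3a
body[1] sub  r0, r5, r3 -> r0=0x6c
body[2] sub  r1, r0, #9 -> r1=0x63
body[3] add  r3, r4, r1 -> r3=0xe5
body[4] sub  r2, r0, r4 -> r2=0xea
body[5] mov  r0, r4 -> r0=0x82
body[6] mov  r0, #0xee -> r0=0xee
body[7] add  r1, r4, #16 -> r1=0x92
epilogue: pop r5=0x38, sp=0x87
epilogue: pop r1=0x6d, sp=0x88
epilogue: pop r0=0xf2, sp=0x89
r2: caller-saved, written=True
r3: caller-saved, written=True
r5: callee-saved, written=True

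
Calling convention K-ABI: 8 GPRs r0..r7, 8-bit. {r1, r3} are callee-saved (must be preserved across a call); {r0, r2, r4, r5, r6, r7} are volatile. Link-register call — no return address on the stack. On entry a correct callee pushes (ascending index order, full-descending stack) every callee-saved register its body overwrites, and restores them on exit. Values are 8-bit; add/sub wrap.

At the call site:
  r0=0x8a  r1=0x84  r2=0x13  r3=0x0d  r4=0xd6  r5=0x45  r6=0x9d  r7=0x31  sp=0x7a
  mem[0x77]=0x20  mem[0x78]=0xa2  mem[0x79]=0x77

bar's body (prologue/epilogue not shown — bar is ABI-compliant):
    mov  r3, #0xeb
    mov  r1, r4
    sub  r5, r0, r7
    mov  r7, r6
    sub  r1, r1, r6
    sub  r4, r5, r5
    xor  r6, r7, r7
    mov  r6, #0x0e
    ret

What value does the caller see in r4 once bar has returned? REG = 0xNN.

REG = 0x00

prologue: push r1 -> mem[0x79]=0x84, sp=0x79
prologue: push r3 -> mem[0x78]=0x0d, sp=0x78
body[0] mov  r3, #0xeb -> r3=0xeb
body[1] mov  r1, r4 -> r1=0xd6
body[2] sub  r5, r0, r7 -> r5=0x59
body[3] mov  r7, r6 -> r7=0x9d
body[4] sub  r1, r1, r6 -> r1=0x39
body[5] sub  r4, r5, r5 -> r4=0x00
body[6] xor  r6, r7, r7 -> r6=0x00
body[7] mov  r6, #0x0e -> r6=0x0e
epilogue: pop r3=0x0d, sp=0x79
epilogue: pop r1=0x84, sp=0x7a
r4 is caller-saved -> body value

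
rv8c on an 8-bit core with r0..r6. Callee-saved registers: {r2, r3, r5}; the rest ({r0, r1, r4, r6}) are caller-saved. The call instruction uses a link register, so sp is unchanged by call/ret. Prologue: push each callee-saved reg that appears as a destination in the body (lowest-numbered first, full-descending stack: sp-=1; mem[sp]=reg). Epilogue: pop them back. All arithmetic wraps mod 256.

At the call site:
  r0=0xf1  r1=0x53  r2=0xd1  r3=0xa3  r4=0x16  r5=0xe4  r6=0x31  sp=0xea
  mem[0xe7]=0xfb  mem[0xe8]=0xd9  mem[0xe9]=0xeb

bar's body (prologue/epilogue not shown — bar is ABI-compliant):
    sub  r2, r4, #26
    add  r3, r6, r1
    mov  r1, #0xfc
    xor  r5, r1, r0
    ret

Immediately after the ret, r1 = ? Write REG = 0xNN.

prologue: push r2 -> mem[0xe9]=0xd1, sp=0xe9
prologue: push r3 -> mem[0xe8]=0xa3, sp=0xe8
prologue: push r5 -> mem[0xe7]=0xe4, sp=0xe7
body[0] sub  r2, r4, #26 -> r2=0xfc
body[1] add  r3, r6, r1 -> r3=0x84
body[2] mov  r1, #0xfc -> r1=0xfc
body[3] xor  r5, r1, r0 -> r5=0x0d
epilogue: pop r5=0xe4, sp=0xe8
epilogue: pop r3=0xa3, sp=0xe9
epilogue: pop r2=0xd1, sp=0xea
r1 is caller-saved -> body value

REG = 0xfc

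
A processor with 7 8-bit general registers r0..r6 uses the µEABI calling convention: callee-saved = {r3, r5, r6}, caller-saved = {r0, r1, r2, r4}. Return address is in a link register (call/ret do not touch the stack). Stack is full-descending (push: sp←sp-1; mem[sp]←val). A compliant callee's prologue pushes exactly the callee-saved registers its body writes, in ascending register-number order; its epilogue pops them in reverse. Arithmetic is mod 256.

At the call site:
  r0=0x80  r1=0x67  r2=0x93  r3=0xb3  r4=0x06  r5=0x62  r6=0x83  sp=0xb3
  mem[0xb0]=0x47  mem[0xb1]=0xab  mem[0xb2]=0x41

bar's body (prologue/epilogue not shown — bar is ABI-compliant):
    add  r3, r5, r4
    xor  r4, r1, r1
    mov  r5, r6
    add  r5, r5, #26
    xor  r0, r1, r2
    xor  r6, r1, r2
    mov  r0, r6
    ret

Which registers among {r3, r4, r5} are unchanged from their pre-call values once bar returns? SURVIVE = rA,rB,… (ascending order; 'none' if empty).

prologue: push r3 -> mem[0xb2]=0xb3, sp=0xb2
prologue: push r5 -> mem[0xb1]=0x62, sp=0xb1
prologue: push r6 -> mem[0xb0]=0x83, sp=0xb0
body[0] add  r3, r5, r4 -> r3=0x68
body[1] xor  r4, r1, r1 -> r4=0x00
body[2] mov  r5, r6 -> r5=0x83
body[3] add  r5, r5, #26 -> r5=0x9d
body[4] xor  r0, r1, r2 -> r0=0xf4
body[5] xor  r6, r1, r2 -> r6=0xf4
body[6] mov  r0, r6 -> r0=0xf4
epilogue: pop r6=0x83, sp=0xb1
epilogue: pop r5=0x62, sp=0xb2
epilogue: pop r3=0xb3, sp=0xb3
r3: callee-saved, written=True
r4: caller-saved, written=True
r5: callee-saved, written=True

SURVIVE = r3,r5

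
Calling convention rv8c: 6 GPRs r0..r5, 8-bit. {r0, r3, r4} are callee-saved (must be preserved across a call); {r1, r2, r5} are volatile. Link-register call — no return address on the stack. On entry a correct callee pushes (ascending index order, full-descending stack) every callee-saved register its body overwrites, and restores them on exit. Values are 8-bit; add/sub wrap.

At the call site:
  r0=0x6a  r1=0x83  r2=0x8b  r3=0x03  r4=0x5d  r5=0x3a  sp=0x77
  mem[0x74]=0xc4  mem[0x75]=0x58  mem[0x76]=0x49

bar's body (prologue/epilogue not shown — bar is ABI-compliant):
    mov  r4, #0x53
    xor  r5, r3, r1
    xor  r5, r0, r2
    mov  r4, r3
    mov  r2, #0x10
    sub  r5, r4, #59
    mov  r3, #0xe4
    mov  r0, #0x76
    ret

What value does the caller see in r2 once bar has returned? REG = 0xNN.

prologue: push r0 → mem[0x76]=0x6a, sp=0x76
prologue: push r3 → mem[0x75]=0x03, sp=0x75
prologue: push r4 → mem[0x74]=0x5d, sp=0x74
body[0] mov  r4, #0x53 → r4=0x53
body[1] xor  r5, r3, r1 → r5=0x80
body[2] xor  r5, r0, r2 → r5=0xe1
body[3] mov  r4, r3 → r4=0x03
body[4] mov  r2, #0x10 → r2=0x10
body[5] sub  r5, r4, #59 → r5=0xc8
body[6] mov  r3, #0xe4 → r3=0xe4
body[7] mov  r0, #0x76 → r0=0x76
epilogue: pop r4=0x5d, sp=0x75
epilogue: pop r3=0x03, sp=0x76
epilogue: pop r0=0x6a, sp=0x77
r2 is caller-saved → body value

REG = 0x10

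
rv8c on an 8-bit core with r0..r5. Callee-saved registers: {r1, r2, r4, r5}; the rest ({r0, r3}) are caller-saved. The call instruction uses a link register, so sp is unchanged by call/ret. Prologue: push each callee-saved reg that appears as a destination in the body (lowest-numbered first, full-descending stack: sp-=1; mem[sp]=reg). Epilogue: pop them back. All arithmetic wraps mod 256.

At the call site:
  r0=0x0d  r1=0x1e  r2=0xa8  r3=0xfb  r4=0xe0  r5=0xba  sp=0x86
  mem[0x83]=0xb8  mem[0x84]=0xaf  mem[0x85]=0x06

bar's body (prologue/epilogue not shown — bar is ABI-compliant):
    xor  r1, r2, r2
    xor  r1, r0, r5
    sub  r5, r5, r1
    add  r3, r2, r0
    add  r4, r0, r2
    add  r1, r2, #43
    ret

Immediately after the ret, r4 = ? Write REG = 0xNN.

REG = 0xe0

prologue: push r1 → mem[0x85]=0x1e, sp=0x85
prologue: push r4 → mem[0x84]=0xe0, sp=0x84
prologue: push r5 → mem[0x83]=0xba, sp=0x83
body[0] xor  r1, r2, r2 → r1=0x00
body[1] xor  r1, r0, r5 → r1=0xb7
body[2] sub  r5, r5, r1 → r5=0x03
body[3] add  r3, r2, r0 → r3=0xb5
body[4] add  r4, r0, r2 → r4=0xb5
body[5] add  r1, r2, #43 → r1=0xd3
epilogue: pop r5=0xba, sp=0x84
epilogue: pop r4=0xe0, sp=0x85
epilogue: pop r1=0x1e, sp=0x86
r4 is callee-saved → restored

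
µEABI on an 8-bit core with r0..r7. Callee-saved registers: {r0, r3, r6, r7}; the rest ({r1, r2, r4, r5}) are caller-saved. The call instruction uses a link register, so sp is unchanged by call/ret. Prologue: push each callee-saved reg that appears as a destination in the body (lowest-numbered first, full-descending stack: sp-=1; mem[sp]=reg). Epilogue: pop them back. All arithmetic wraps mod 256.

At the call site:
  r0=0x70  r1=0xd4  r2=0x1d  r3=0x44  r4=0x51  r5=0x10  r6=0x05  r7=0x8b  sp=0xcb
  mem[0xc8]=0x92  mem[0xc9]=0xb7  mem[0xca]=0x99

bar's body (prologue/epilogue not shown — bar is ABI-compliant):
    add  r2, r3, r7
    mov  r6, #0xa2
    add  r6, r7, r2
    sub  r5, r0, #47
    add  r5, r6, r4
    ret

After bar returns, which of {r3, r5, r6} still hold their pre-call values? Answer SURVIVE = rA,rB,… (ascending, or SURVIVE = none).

SURVIVE = r3,r6

prologue: push r6 -> mem[0xca]=0x05, sp=0xca
body[0] add  r2, r3, r7 -> r2=0xcf
body[1] mov  r6, #0xa2 -> r6=0xa2
body[2] add  r6, r7, r2 -> r6=0x5a
body[3] sub  r5, r0, #47 -> r5=0x41
body[4] add  r5, r6, r4 -> r5=0xab
epilogue: pop r6=0x05, sp=0xcb
r3: callee-saved, written=False
r5: caller-saved, written=True
r6: callee-saved, written=True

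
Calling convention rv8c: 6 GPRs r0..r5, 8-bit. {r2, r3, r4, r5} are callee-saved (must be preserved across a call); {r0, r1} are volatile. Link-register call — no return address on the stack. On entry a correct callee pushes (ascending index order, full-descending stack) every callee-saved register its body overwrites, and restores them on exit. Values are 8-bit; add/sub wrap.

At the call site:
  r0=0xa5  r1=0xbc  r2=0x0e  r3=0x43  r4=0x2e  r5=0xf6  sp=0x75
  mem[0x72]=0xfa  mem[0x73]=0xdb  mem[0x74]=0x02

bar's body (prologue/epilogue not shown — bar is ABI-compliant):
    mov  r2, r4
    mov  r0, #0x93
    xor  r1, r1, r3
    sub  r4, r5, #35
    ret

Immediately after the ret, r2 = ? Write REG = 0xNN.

prologue: push r2 → mem[0x74]=0x0e, sp=0x74
prologue: push r4 → mem[0x73]=0x2e, sp=0x73
body[0] mov  r2, r4 → r2=0x2e
body[1] mov  r0, #0x93 → r0=0x93
body[2] xor  r1, r1, r3 → r1=0xff
body[3] sub  r4, r5, #35 → r4=0xd3
epilogue: pop r4=0x2e, sp=0x74
epilogue: pop r2=0x0e, sp=0x75
r2 is callee-saved → restored

REG = 0x0e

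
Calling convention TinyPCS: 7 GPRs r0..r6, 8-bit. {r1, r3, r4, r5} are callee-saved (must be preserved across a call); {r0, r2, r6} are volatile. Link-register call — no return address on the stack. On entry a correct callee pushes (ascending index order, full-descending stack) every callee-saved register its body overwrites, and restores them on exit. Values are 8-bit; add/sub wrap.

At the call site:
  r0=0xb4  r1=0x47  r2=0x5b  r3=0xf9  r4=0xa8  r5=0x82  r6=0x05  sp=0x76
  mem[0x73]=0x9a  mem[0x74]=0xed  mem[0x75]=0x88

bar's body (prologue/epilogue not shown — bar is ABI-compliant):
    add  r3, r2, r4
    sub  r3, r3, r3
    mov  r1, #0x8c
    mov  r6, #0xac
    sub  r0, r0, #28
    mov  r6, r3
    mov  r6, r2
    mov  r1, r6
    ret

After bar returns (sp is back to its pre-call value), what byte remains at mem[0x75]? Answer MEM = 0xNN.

prologue: push r1 -> mem[0x75]=0x47, sp=0x75
prologue: push r3 -> mem[0x74]=0xf9, sp=0x74
body[0] add  r3, r2, r4 -> r3=0x03
body[1] sub  r3, r3, r3 -> r3=0x00
body[2] mov  r1, #0x8c -> r1=0x8c
body[3] mov  r6, #0xac -> r6=0xac
body[4] sub  r0, r0, #28 -> r0=0x98
body[5] mov  r6, r3 -> r6=0x00
body[6] mov  r6, r2 -> r6=0x5b
body[7] mov  r1, r6 -> r1=0x5b
epilogue: pop r3=0xf9, sp=0x75
epilogue: pop r1=0x47, sp=0x76
prologue pushed ['r1', 'r3'] at ['0x75', '0x74']

MEM = 0x47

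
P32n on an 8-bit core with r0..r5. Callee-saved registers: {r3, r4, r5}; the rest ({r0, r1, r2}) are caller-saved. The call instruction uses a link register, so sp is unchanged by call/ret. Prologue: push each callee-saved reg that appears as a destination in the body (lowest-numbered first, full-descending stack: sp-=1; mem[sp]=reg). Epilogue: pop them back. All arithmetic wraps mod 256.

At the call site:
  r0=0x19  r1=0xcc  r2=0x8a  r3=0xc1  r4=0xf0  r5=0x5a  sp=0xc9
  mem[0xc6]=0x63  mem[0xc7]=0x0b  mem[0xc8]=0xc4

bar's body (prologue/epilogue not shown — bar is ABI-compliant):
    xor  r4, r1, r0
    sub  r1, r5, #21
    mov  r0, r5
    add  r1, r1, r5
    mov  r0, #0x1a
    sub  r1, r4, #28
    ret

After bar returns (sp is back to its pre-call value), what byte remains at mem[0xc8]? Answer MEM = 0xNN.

prologue: push r4 → mem[0xc8]=0xf0, sp=0xc8
body[0] xor  r4, r1, r0 → r4=0xd5
body[1] sub  r1, r5, #21 → r1=0x45
body[2] mov  r0, r5 → r0=0x5a
body[3] add  r1, r1, r5 → r1=0x9f
body[4] mov  r0, #0x1a → r0=0x1a
body[5] sub  r1, r4, #28 → r1=0xb9
epilogue: pop r4=0xf0, sp=0xc9
prologue pushed ['r4'] at ['0xc8']

MEM = 0xf0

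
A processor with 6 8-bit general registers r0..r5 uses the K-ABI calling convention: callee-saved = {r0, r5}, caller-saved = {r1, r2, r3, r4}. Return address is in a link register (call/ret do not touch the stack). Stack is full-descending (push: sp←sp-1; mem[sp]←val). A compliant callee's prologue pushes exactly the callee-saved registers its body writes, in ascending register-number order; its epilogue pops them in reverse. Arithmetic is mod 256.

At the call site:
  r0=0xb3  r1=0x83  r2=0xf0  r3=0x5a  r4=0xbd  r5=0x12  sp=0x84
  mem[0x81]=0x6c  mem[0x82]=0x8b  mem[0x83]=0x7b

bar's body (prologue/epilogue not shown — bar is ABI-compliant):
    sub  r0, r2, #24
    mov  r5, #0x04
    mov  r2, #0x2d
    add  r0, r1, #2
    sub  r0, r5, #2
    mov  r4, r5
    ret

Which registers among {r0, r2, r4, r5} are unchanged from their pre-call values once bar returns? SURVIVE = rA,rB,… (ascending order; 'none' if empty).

prologue: push r0 -> mem[0x83]=0xb3, sp=0x83
prologue: push r5 -> mem[0x82]=0x12, sp=0x82
body[0] sub  r0, r2, #24 -> r0=0xd8
body[1] mov  r5, #0x04 -> r5=0x04
body[2] mov  r2, #0x2d -> r2=0x2d
body[3] add  r0, r1, #2 -> r0=0x85
body[4] sub  r0, r5, #2 -> r0=0x02
body[5] mov  r4, r5 -> r4=0x04
epilogue: pop r5=0x12, sp=0x83
epilogue: pop r0=0xb3, sp=0x84
r0: callee-saved, written=True
r2: caller-saved, written=True
r4: caller-saved, written=True
r5: callee-saved, written=True

SURVIVE = r0,r5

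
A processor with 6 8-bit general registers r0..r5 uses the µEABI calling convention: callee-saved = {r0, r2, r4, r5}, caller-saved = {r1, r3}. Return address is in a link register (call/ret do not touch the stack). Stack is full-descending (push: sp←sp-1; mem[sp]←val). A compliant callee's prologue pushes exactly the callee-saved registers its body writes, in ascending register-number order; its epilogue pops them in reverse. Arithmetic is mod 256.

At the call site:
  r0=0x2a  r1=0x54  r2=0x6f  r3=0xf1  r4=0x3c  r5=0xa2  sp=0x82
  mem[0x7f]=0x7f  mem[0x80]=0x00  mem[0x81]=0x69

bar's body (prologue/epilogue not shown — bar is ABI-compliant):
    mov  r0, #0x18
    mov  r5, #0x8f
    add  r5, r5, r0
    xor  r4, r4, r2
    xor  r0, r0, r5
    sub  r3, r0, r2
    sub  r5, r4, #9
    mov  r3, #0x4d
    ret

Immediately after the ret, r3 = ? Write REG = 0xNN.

REG = 0x4d

prologue: push r0 -> mem[0x81]=0x2a, sp=0x81
prologue: push r4 -> mem[0x80]=0x3c, sp=0x80
prologue: push r5 -> mem[0x7f]=0xa2, sp=0x7f
body[0] mov  r0, #0x18 -> r0=0x18
body[1] mov  r5, #0x8f -> r5=0x8f
body[2] add  r5, r5, r0 -> r5=0xa7
body[3] xor  r4, r4, r2 -> r4=0x53
body[4] xor  r0, r0, r5 -> r0=0xbf
body[5] sub  r3, r0, r2 -> r3=0x50
body[6] sub  r5, r4, #9 -> r5=0x4a
body[7] mov  r3, #0x4d -> r3=0x4d
epilogue: pop r5=0xa2, sp=0x80
epilogue: pop r4=0x3c, sp=0x81
epilogue: pop r0=0x2a, sp=0x82
r3 is caller-saved -> body value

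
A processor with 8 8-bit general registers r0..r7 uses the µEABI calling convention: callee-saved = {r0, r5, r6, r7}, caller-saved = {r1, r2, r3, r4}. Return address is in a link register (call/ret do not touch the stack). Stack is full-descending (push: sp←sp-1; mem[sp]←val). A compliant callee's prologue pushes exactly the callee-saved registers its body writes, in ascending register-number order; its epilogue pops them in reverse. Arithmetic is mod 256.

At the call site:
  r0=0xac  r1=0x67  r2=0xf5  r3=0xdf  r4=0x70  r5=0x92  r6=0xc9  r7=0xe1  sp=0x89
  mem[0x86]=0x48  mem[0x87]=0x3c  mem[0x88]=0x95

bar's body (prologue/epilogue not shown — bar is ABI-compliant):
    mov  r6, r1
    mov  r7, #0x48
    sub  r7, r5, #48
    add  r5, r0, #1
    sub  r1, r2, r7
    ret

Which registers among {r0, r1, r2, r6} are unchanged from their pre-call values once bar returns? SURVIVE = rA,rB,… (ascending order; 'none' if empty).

prologue: push r5 -> mem[0x88]=0x92, sp=0x88
prologue: push r6 -> mem[0x87]=0xc9, sp=0x87
prologue: push r7 -> mem[0x86]=0xe1, sp=0x86
body[0] mov  r6, r1 -> r6=0x67
body[1] mov  r7, #0x48 -> r7=0x48
body[2] sub  r7, r5, #48 -> r7=0x62
body[3] add  r5, r0, #1 -> r5=0xad
body[4] sub  r1, r2, r7 -> r1=0x93
epilogue: pop r7=0xe1, sp=0x87
epilogue: pop r6=0xc9, sp=0x88
epilogue: pop r5=0x92, sp=0x89
r0: callee-saved, written=False
r1: caller-saved, written=True
r2: caller-saved, written=False
r6: callee-saved, written=True

SURVIVE = r0,r2,r6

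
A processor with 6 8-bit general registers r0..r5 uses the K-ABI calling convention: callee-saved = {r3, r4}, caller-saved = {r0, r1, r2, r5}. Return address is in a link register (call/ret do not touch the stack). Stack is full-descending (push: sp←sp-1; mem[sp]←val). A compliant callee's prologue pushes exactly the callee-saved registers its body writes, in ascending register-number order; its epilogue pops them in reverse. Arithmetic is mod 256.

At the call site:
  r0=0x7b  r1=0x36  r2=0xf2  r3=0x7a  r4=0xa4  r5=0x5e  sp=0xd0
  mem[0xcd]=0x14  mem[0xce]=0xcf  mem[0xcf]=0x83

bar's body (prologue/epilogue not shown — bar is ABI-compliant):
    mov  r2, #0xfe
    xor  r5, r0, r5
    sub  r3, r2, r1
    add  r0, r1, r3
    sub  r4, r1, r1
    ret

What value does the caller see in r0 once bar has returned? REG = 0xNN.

REG = 0xfe

prologue: push r3 → mem[0xcf]=0x7a, sp=0xcf
prologue: push r4 → mem[0xce]=0xa4, sp=0xce
body[0] mov  r2, #0xfe → r2=0xfe
body[1] xor  r5, r0, r5 → r5=0x25
body[2] sub  r3, r2, r1 → r3=0xc8
body[3] add  r0, r1, r3 → r0=0xfe
body[4] sub  r4, r1, r1 → r4=0x00
epilogue: pop r4=0xa4, sp=0xcf
epilogue: pop r3=0x7a, sp=0xd0
r0 is caller-saved → body value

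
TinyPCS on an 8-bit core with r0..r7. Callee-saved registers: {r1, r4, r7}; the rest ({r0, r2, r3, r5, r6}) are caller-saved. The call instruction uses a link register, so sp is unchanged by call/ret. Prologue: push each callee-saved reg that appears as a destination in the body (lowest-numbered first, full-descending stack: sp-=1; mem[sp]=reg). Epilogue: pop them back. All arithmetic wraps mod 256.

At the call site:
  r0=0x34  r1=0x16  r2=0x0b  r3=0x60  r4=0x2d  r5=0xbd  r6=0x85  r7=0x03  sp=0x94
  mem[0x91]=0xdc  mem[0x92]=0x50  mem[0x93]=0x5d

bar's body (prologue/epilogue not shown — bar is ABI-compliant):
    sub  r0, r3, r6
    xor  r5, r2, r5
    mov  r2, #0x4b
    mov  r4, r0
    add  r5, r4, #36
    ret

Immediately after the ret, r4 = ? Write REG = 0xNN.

REG = 0x2d

prologue: push r4 -> mem[0x93]=0x2d, sp=0x93
body[0] sub  r0, r3, r6 -> r0=0xdb
body[1] xor  r5, r2, r5 -> r5=0xb6
body[2] mov  r2, #0x4b -> r2=0x4b
body[3] mov  r4, r0 -> r4=0xdb
body[4] add  r5, r4, #36 -> r5=0xff
epilogue: pop r4=0x2d, sp=0x94
r4 is callee-saved -> restored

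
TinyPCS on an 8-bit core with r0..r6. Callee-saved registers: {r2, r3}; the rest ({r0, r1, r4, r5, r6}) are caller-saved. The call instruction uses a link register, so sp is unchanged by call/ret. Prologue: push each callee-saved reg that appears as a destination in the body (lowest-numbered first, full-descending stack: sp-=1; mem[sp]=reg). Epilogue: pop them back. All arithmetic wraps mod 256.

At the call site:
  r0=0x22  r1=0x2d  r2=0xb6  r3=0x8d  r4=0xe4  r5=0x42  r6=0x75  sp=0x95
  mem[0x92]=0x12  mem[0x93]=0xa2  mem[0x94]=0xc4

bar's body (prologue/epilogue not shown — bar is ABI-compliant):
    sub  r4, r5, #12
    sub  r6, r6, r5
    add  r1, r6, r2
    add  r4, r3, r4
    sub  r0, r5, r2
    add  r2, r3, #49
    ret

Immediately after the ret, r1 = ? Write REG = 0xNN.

prologue: push r2 → mem[0x94]=0xb6, sp=0x94
body[0] sub  r4, r5, #12 → r4=0x36
body[1] sub  r6, r6, r5 → r6=0x33
body[2] add  r1, r6, r2 → r1=0xe9
body[3] add  r4, r3, r4 → r4=0xc3
body[4] sub  r0, r5, r2 → r0=0x8c
body[5] add  r2, r3, #49 → r2=0xbe
epilogue: pop r2=0xb6, sp=0x95
r1 is caller-saved → body value

REG = 0xe9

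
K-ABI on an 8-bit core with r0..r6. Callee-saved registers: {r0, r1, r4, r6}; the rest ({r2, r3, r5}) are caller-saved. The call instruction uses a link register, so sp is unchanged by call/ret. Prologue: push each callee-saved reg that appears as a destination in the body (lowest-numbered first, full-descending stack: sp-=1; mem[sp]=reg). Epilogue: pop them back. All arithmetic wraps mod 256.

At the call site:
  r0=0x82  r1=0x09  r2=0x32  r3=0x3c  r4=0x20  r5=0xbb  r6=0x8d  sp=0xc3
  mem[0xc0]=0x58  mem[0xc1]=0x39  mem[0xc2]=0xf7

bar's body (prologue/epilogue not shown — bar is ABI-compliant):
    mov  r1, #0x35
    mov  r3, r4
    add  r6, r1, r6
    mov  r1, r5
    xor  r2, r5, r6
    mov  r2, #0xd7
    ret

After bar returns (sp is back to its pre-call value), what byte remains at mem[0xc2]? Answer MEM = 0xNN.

prologue: push r1 → mem[0xc2]=0x09, sp=0xc2
prologue: push r6 → mem[0xc1]=0x8d, sp=0xc1
body[0] mov  r1, #0x35 → r1=0x35
body[1] mov  r3, r4 → r3=0x20
body[2] add  r6, r1, r6 → r6=0xc2
body[3] mov  r1, r5 → r1=0xbb
body[4] xor  r2, r5, r6 → r2=0x79
body[5] mov  r2, #0xd7 → r2=0xd7
epilogue: pop r6=0x8d, sp=0xc2
epilogue: pop r1=0x09, sp=0xc3
prologue pushed ['r1', 'r6'] at ['0xc2', '0xc1']

MEM = 0x09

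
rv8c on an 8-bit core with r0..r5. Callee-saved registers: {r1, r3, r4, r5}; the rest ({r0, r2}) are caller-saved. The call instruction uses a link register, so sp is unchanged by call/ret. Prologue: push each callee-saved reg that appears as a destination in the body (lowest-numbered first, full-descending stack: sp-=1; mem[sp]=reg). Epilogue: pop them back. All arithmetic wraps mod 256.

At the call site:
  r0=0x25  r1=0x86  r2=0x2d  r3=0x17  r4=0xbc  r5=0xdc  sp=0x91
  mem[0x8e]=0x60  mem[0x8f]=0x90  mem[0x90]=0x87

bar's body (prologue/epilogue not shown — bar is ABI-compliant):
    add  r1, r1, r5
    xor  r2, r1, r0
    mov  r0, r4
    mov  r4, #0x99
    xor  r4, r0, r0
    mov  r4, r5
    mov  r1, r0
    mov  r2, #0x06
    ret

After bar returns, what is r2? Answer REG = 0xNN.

prologue: push r1 -> mem[0x90]=0x86, sp=0x90
prologue: push r4 -> mem[0x8f]=0xbc, sp=0x8f
body[0] add  r1, r1, r5 -> r1=0x62
body[1] xor  r2, r1, r0 -> r2=0x47
body[2] mov  r0, r4 -> r0=0xbc
body[3] mov  r4, #0x99 -> r4=0x99
body[4] xor  r4, r0, r0 -> r4=0x00
body[5] mov  r4, r5 -> r4=0xdc
body[6] mov  r1, r0 -> r1=0xbc
body[7] mov  r2, #0x06 -> r2=0x06
epilogue: pop r4=0xbc, sp=0x90
epilogue: pop r1=0x86, sp=0x91
r2 is caller-saved -> body value

REG = 0x06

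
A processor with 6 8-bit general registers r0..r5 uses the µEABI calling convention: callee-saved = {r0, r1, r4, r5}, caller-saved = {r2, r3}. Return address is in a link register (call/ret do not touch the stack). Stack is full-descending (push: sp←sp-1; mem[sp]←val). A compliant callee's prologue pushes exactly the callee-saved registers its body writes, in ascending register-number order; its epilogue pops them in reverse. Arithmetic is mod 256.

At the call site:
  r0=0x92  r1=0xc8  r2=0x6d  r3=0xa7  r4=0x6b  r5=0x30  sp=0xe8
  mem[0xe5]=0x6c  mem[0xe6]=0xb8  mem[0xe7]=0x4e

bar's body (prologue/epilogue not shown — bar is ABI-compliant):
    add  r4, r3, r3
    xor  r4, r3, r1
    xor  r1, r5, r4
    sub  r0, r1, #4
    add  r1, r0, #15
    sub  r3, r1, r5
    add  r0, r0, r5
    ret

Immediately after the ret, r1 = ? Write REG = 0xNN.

prologue: push r0 → mem[0xe7]=0x92, sp=0xe7
prologue: push r1 → mem[0xe6]=0xc8, sp=0xe6
prologue: push r4 → mem[0xe5]=0x6b, sp=0xe5
body[0] add  r4, r3, r3 → r4=0x4e
body[1] xor  r4, r3, r1 → r4=0x6f
body[2] xor  r1, r5, r4 → r1=0x5f
body[3] sub  r0, r1, #4 → r0=0x5b
body[4] add  r1, r0, #15 → r1=0x6a
body[5] sub  r3, r1, r5 → r3=0x3a
body[6] add  r0, r0, r5 → r0=0x8b
epilogue: pop r4=0x6b, sp=0xe6
epilogue: pop r1=0xc8, sp=0xe7
epilogue: pop r0=0x92, sp=0xe8
r1 is callee-saved → restored

REG = 0xc8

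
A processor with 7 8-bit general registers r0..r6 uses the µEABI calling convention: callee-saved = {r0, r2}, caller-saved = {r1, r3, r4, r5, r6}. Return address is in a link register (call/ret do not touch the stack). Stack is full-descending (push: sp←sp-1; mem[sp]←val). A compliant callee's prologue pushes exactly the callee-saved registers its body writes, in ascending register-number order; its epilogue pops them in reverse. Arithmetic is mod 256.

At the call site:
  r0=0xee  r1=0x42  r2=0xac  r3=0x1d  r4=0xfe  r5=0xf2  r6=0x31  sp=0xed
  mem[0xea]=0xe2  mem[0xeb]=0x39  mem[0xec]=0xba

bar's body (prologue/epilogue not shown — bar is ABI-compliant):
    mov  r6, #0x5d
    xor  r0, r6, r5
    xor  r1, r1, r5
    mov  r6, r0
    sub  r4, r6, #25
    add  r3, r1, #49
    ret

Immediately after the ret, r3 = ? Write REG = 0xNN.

prologue: push r0 → mem[0xec]=0xee, sp=0xec
body[0] mov  r6, #0x5d → r6=0x5d
body[1] xor  r0, r6, r5 → r0=0xaf
body[2] xor  r1, r1, r5 → r1=0xb0
body[3] mov  r6, r0 → r6=0xaf
body[4] sub  r4, r6, #25 → r4=0x96
body[5] add  r3, r1, #49 → r3=0xe1
epilogue: pop r0=0xee, sp=0xed
r3 is caller-saved → body value

REG = 0xe1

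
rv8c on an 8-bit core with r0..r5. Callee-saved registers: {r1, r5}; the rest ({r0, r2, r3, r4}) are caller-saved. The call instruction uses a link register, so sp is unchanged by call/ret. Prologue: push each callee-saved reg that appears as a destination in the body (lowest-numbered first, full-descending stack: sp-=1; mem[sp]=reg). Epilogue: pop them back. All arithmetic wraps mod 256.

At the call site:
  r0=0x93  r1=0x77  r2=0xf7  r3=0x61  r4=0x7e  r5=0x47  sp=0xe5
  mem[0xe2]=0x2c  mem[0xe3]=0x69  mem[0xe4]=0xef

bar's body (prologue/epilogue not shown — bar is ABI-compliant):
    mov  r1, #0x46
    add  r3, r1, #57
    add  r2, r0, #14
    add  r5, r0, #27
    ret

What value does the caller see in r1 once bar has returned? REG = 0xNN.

prologue: push r1 -> mem[0xe4]=0x77, sp=0xe4
prologue: push r5 -> mem[0xe3]=0x47, sp=0xe3
body[0] mov  r1, #0x46 -> r1=0x46
body[1] add  r3, r1, #57 -> r3=0x7f
body[2] add  r2, r0, #14 -> r2=0xa1
body[3] add  r5, r0, #27 -> r5=0xae
epilogue: pop r5=0x47, sp=0xe4
epilogue: pop r1=0x77, sp=0xe5
r1 is callee-saved -> restored

REG = 0x77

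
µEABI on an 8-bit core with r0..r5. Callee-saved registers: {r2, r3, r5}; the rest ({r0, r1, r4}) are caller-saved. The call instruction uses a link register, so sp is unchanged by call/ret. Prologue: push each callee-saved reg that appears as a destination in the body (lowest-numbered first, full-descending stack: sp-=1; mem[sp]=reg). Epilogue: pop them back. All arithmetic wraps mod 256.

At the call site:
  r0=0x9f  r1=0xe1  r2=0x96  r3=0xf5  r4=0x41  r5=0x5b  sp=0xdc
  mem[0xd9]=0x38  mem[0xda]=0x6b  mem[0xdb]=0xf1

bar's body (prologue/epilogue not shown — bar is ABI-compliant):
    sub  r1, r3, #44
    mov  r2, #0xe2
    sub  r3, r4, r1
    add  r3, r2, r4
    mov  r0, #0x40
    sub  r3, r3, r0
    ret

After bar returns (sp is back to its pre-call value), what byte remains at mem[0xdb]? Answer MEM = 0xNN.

MEM = 0x96

prologue: push r2 -> mem[0xdb]=0x96, sp=0xdb
prologue: push r3 -> mem[0xda]=0xf5, sp=0xda
body[0] sub  r1, r3, #44 -> r1=0xc9
body[1] mov  r2, #0xe2 -> r2=0xe2
body[2] sub  r3, r4, r1 -> r3=0x78
body[3] add  r3, r2, r4 -> r3=0x23
body[4] mov  r0, #0x40 -> r0=0x40
body[5] sub  r3, r3, r0 -> r3=0xe3
epilogue: pop r3=0xf5, sp=0xdb
epilogue: pop r2=0x96, sp=0xdc
prologue pushed ['r2', 'r3'] at ['0xdb', '0xda']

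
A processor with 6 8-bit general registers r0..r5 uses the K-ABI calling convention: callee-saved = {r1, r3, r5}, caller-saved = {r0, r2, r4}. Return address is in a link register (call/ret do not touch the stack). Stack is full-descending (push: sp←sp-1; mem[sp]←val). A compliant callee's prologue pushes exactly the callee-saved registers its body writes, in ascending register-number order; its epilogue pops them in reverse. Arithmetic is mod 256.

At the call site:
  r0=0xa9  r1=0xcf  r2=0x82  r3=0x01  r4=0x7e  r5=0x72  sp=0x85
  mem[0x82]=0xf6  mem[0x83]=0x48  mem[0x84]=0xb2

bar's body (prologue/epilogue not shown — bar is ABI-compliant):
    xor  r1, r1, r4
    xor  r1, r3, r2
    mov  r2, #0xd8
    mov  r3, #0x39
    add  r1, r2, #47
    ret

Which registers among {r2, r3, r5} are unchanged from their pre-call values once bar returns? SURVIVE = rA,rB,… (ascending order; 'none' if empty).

prologue: push r1 → mem[0x84]=0xcf, sp=0x84
prologue: push r3 → mem[0x83]=0x01, sp=0x83
body[0] xor  r1, r1, r4 → r1=0xb1
body[1] xor  r1, r3, r2 → r1=0x83
body[2] mov  r2, #0xd8 → r2=0xd8
body[3] mov  r3, #0x39 → r3=0x39
body[4] add  r1, r2, #47 → r1=0x07
epilogue: pop r3=0x01, sp=0x84
epilogue: pop r1=0xcf, sp=0x85
r2: caller-saved, written=True
r3: callee-saved, written=True
r5: callee-saved, written=False

SURVIVE = r3,r5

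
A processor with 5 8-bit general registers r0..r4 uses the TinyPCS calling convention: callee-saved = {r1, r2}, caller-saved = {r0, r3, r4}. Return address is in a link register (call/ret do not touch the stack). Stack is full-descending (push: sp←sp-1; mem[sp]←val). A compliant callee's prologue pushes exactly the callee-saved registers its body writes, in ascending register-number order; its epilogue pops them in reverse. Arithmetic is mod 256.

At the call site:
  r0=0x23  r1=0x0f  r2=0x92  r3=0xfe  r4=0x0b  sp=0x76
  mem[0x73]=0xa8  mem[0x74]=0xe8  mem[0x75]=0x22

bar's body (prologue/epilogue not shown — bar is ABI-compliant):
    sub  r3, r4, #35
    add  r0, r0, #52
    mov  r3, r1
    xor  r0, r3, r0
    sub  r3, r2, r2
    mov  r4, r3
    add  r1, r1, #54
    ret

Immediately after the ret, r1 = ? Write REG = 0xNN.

REG = 0x0f

prologue: push r1 -> mem[0x75]=0x0f, sp=0x75
body[0] sub  r3, r4, #35 -> r3=0xe8
body[1] add  r0, r0, #52 -> r0=0x57
body[2] mov  r3, r1 -> r3=0x0f
body[3] xor  r0, r3, r0 -> r0=0x58
body[4] sub  r3, r2, r2 -> r3=0x00
body[5] mov  r4, r3 -> r4=0x00
body[6] add  r1, r1, #54 -> r1=0x45
epilogue: pop r1=0x0f, sp=0x76
r1 is callee-saved -> restored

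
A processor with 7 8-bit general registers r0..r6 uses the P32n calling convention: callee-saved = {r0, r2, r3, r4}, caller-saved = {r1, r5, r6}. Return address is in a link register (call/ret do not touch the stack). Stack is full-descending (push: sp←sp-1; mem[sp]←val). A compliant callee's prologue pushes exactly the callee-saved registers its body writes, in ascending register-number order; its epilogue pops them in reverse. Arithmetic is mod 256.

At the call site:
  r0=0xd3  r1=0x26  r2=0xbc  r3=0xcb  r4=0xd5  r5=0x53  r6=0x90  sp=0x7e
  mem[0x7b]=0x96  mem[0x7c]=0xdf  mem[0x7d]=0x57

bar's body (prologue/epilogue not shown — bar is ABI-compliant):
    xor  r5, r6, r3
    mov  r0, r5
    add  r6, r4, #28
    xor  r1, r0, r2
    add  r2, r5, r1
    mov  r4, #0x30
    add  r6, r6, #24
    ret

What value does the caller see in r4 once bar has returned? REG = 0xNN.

REG = 0xd5

prologue: push r0 -> mem[0x7d]=0xd3, sp=0x7d
prologue: push r2 -> mem[0x7c]=0xbc, sp=0x7c
prologue: push r4 -> mem[0x7b]=0xd5, sp=0x7b
body[0] xor  r5, r6, r3 -> r5=0x5b
body[1] mov  r0, r5 -> r0=0x5b
body[2] add  r6, r4, #28 -> r6=0xf1
body[3] xor  r1, r0, r2 -> r1=0xe7
body[4] add  r2, r5, r1 -> r2=0x42
body[5] mov  r4, #0x30 -> r4=0x30
body[6] add  r6, r6, #24 -> r6=0x09
epilogue: pop r4=0xd5, sp=0x7c
epilogue: pop r2=0xbc, sp=0x7d
epilogue: pop r0=0xd3, sp=0x7e
r4 is callee-saved -> restored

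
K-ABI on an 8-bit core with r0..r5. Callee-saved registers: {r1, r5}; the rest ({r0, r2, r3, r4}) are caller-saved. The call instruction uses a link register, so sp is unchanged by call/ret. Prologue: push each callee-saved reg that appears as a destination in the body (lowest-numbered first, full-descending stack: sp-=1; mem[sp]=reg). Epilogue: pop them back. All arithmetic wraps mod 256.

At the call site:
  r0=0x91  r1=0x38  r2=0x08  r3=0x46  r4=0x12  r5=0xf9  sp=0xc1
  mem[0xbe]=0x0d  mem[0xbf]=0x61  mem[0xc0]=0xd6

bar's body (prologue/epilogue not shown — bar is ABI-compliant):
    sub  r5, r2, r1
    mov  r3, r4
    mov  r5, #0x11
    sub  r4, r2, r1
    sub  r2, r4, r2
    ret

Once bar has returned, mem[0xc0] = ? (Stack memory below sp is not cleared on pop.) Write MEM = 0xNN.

MEM = 0xf9

prologue: push r5 → mem[0xc0]=0xf9, sp=0xc0
body[0] sub  r5, r2, r1 → r5=0xd0
body[1] mov  r3, r4 → r3=0x12
body[2] mov  r5, #0x11 → r5=0x11
body[3] sub  r4, r2, r1 → r4=0xd0
body[4] sub  r2, r4, r2 → r2=0xc8
epilogue: pop r5=0xf9, sp=0xc1
prologue pushed ['r5'] at ['0xc0']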